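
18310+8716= 27026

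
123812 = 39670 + 84142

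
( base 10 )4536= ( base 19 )CAE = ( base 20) b6g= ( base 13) 20AC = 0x11b8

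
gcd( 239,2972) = 1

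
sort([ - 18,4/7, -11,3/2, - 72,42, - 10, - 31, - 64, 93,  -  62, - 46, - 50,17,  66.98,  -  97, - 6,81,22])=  [ - 97, - 72, - 64, - 62,  -  50, - 46, - 31, - 18,-11 ,  -  10, - 6,4/7, 3/2,17,22,42 , 66.98, 81,93 ] 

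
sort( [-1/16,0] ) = [ - 1/16,0 ] 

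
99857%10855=2162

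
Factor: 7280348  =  2^2*  1820087^1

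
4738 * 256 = 1212928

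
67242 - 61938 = 5304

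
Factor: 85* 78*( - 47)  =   - 2^1 * 3^1*5^1*13^1*  17^1*47^1 = -311610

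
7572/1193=7572/1193 = 6.35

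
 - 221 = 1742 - 1963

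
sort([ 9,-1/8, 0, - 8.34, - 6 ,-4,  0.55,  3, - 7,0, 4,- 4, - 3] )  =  [ - 8.34, - 7, - 6, - 4, - 4, - 3,-1/8, 0,0, 0.55,3,  4,  9] 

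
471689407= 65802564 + 405886843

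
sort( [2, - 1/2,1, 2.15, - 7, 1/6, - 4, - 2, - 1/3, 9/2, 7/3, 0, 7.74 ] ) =[ - 7, - 4, - 2, - 1/2, -1/3, 0, 1/6, 1, 2, 2.15, 7/3,  9/2, 7.74 ]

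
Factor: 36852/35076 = 79^ ( - 1) * 83^1  =  83/79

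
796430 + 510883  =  1307313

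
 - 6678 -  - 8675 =1997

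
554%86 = 38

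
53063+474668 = 527731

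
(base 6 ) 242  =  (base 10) 98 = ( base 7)200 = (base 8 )142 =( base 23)46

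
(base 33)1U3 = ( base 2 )100000100010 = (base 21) 4F3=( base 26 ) 322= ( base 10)2082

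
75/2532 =25/844 = 0.03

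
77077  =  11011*7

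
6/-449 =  -1  +  443/449 = - 0.01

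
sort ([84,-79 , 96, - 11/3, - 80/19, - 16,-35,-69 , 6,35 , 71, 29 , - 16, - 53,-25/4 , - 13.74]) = [ - 79, -69,  -  53,-35,-16, - 16, - 13.74,-25/4, - 80/19 , - 11/3,  6,29, 35,  71, 84, 96]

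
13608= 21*648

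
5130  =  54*95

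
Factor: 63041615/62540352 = 9005945/8934336=2^( - 6) * 3^(  -  2 )*5^1*13^1*349^1*397^1*15511^( - 1)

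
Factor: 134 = 2^1*67^1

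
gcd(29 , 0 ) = 29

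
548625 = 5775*95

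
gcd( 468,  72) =36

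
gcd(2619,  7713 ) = 9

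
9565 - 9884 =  - 319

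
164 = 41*4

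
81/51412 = 81/51412 = 0.00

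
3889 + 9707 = 13596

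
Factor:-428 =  - 2^2 * 107^1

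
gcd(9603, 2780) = 1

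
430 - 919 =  - 489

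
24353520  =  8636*2820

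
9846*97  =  955062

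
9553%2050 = 1353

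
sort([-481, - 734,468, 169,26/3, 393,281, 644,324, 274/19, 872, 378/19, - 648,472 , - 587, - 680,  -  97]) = [ - 734, - 680,- 648  , -587,-481, - 97, 26/3,274/19,  378/19 , 169, 281,324, 393, 468,  472, 644, 872]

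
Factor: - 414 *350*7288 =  - 1056031200 = - 2^5*3^2*5^2*7^1*23^1*911^1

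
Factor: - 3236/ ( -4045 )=2^2*5^( - 1) = 4/5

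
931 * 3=2793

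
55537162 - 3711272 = 51825890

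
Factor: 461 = 461^1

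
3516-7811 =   -  4295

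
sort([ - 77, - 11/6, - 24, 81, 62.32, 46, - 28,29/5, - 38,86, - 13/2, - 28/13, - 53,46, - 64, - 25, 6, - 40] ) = [ - 77, - 64,-53,-40,-38, - 28, - 25, - 24, - 13/2, - 28/13, - 11/6,  29/5,6,46,46, 62.32,81,86 ] 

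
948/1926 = 158/321 = 0.49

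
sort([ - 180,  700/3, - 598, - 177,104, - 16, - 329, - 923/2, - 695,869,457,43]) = [ - 695, - 598, - 923/2,-329,-180, - 177, - 16  ,  43,104 , 700/3,457, 869 ] 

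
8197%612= 241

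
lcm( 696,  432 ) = 12528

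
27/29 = 27/29 = 0.93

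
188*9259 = 1740692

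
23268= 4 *5817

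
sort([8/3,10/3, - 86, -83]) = [-86, - 83,8/3,10/3]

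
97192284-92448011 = 4744273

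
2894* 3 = 8682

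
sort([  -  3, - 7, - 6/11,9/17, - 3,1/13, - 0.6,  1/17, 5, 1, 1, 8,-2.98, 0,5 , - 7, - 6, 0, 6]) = [-7,  -  7,- 6,-3,-3,-2.98, - 0.6, - 6/11, 0,0,1/17,1/13, 9/17, 1, 1, 5, 5, 6, 8] 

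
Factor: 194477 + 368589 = 563066 = 2^1 * 7^1*37^1 * 1087^1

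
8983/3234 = 2 + 2515/3234 = 2.78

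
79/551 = 79/551 = 0.14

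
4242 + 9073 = 13315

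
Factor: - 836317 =-836317^1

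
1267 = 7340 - 6073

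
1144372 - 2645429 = - 1501057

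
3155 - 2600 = 555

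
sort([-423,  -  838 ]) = [-838, - 423]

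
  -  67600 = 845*( - 80 )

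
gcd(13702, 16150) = 34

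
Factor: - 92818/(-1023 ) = 8438/93 = 2^1*3^ (-1) * 31^( - 1 )*4219^1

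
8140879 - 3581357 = 4559522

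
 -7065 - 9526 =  - 16591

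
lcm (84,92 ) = 1932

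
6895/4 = 6895/4=1723.75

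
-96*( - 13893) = 1333728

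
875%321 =233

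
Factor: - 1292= - 2^2*17^1*19^1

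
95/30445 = 19/6089= 0.00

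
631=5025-4394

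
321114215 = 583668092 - 262553877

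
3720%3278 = 442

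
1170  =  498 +672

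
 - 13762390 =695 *( - 19802)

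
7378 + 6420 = 13798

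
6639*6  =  39834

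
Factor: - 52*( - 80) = 2^6*5^1*13^1 = 4160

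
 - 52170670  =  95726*( - 545 )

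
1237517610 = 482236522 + 755281088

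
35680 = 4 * 8920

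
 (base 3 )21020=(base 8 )303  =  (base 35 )5k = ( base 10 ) 195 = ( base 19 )A5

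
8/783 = 8/783 = 0.01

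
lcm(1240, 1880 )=58280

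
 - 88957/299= -88957/299 = - 297.52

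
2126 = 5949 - 3823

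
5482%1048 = 242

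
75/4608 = 25/1536 = 0.02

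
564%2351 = 564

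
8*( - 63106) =-504848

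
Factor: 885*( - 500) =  - 442500 = -2^2*3^1*5^4*  59^1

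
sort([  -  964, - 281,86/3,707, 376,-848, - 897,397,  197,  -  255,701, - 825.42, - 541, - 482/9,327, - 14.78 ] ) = [-964, - 897, - 848 , - 825.42, -541, - 281, - 255 , - 482/9,-14.78, 86/3, 197,327, 376, 397, 701,707]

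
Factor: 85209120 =2^5 * 3^2*5^1*47^1*1259^1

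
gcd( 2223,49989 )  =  57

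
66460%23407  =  19646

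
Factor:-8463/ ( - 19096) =2^( - 3)*3^1*11^(  -  1)*13^1 = 39/88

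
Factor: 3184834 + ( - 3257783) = - 72949 =- 72949^1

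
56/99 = 56/99=0.57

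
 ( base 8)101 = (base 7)122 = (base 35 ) 1U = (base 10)65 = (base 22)2L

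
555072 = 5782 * 96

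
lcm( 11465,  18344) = 91720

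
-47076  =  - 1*47076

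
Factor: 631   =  631^1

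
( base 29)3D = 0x64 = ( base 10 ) 100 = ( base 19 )55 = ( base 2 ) 1100100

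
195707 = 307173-111466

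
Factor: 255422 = 2^1*127711^1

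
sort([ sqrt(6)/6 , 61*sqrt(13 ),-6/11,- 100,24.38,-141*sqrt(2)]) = [ - 141*sqrt( 2), - 100, - 6/11,sqrt (6 )/6,24.38,61*sqrt(13)] 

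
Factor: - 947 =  - 947^1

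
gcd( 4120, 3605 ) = 515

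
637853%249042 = 139769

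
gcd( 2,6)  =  2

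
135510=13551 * 10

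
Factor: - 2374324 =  - 2^2*151^1*3931^1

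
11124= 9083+2041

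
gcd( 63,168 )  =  21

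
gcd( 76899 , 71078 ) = 1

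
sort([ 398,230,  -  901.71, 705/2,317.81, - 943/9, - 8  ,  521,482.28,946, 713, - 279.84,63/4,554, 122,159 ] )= [ - 901.71, - 279.84,-943/9, - 8, 63/4,  122,159, 230 , 317.81,705/2,398,482.28,521,554,713, 946]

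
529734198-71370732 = 458363466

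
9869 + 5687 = 15556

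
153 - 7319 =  - 7166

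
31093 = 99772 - 68679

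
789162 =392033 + 397129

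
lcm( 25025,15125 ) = 1376375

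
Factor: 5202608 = 2^4*325163^1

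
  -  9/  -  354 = 3/118 = 0.03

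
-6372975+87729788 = 81356813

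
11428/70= 163 + 9/35 = 163.26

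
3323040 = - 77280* ( - 43 )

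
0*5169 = 0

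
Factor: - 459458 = - 2^1*19^1*107^1 * 113^1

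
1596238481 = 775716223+820522258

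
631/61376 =631/61376 = 0.01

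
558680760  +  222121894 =780802654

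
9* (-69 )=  - 621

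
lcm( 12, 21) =84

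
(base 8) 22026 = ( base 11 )6a39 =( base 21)kjj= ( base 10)9238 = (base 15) 2b0d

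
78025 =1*78025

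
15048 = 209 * 72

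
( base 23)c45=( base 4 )1210231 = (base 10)6445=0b1100100101101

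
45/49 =45/49 = 0.92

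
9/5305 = 9/5305 = 0.00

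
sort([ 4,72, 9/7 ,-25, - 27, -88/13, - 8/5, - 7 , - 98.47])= [ - 98.47 , - 27,  -  25,- 7, - 88/13, - 8/5, 9/7 , 4,72 ]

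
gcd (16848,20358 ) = 702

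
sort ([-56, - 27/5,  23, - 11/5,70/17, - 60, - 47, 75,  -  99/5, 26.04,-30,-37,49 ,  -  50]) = [-60 , - 56, - 50,-47, - 37, - 30 , - 99/5,-27/5, - 11/5,70/17 , 23,  26.04, 49,75]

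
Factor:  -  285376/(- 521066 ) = 224/409 = 2^5*7^1*409^(  -  1)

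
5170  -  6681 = -1511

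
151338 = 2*75669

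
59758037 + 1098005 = 60856042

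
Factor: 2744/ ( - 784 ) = -2^( - 1 )*7^1 = - 7/2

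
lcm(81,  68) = 5508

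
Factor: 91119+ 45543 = 136662=2^1 * 3^1*22777^1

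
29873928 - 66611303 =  - 36737375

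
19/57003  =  19/57003 = 0.00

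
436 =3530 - 3094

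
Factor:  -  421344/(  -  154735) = 2^5*3^2 * 5^(-1 )*11^1*19^1 * 4421^( - 1)= 60192/22105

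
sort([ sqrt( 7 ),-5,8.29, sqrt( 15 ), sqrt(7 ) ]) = [ - 5,sqrt(7),  sqrt( 7 ), sqrt( 15 ),  8.29]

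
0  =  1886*0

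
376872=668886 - 292014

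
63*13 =819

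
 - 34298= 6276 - 40574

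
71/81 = 71/81 = 0.88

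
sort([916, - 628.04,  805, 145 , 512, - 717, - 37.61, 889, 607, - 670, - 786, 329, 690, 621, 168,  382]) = [-786, - 717, - 670, -628.04, - 37.61, 145,168,329, 382, 512, 607, 621, 690,805,889,916]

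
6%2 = 0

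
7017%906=675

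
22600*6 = 135600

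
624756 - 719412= - 94656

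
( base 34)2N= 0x5b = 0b1011011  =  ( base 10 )91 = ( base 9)111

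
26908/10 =13454/5 = 2690.80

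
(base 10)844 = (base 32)QC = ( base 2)1101001100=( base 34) os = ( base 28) 124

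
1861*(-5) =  - 9305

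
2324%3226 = 2324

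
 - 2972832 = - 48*61934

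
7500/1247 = 6 + 18/1247 = 6.01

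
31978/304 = 15989/152  =  105.19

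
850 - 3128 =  - 2278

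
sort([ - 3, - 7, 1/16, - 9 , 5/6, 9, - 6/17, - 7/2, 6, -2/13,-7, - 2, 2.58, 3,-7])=[  -  9, - 7, - 7, - 7, - 7/2, - 3,-2, - 6/17, - 2/13, 1/16, 5/6, 2.58,3, 6,9 ]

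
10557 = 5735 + 4822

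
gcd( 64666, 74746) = 14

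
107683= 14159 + 93524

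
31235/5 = 6247 =6247.00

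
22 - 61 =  - 39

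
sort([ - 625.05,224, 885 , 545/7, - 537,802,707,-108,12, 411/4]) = [ - 625.05 , - 537, - 108,12,545/7, 411/4, 224, 707,802, 885 ] 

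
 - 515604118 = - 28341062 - 487263056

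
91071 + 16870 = 107941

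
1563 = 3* 521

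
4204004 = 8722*482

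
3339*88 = 293832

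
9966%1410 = 96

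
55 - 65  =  -10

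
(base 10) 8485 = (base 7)33511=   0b10000100100101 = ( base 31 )8pm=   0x2125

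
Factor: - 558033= - 3^1*7^1 *26573^1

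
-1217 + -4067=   -  5284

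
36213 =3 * 12071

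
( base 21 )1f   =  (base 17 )22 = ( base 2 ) 100100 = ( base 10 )36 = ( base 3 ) 1100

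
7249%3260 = 729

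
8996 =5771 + 3225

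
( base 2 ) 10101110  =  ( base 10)174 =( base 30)5o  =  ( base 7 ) 336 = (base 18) 9c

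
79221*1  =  79221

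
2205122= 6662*331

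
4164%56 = 20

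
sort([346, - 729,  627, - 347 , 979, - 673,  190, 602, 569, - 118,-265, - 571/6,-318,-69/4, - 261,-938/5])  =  [ - 729, - 673 , - 347, - 318,-265,  -  261, - 938/5, -118, - 571/6,-69/4, 190 , 346,  569, 602,627, 979 ] 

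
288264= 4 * 72066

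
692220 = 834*830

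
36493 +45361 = 81854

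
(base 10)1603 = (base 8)3103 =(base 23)30G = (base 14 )827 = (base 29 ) 1q8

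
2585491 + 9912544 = 12498035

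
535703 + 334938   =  870641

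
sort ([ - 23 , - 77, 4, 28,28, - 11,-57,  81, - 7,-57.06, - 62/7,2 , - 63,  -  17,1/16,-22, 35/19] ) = [-77, - 63,-57.06, -57,-23, - 22,-17 ,-11,-62/7, - 7,1/16,35/19,  2,4,28,28,81]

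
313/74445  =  313/74445= 0.00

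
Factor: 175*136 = 2^3*5^2*7^1*17^1= 23800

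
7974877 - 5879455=2095422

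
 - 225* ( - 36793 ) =8278425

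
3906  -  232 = 3674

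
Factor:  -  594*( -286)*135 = 22934340=2^2*3^6*5^1*11^2 * 13^1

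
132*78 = 10296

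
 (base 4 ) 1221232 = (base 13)3106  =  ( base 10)6766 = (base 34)5t0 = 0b1101001101110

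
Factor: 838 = 2^1*419^1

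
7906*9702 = 76704012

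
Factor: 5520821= 31^1*178091^1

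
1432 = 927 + 505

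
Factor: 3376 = 2^4*211^1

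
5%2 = 1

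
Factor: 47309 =47309^1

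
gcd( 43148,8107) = 67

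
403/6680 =403/6680=0.06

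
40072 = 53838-13766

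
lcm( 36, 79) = 2844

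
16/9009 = 16/9009= 0.00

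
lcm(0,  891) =0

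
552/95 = 552/95 = 5.81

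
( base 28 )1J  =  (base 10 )47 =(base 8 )57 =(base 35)1c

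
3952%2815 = 1137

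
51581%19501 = 12579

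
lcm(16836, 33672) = 33672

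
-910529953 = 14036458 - 924566411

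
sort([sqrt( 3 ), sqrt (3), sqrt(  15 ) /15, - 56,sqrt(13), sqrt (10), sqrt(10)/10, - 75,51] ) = [ - 75,  -  56,sqrt( 15)/15,sqrt(10) /10,sqrt( 3),sqrt ( 3),sqrt(10 ),sqrt ( 13), 51] 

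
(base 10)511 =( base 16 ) 1ff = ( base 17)1d1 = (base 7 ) 1330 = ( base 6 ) 2211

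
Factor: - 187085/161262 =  - 355/306 = - 2^( - 1 ) * 3^ (-2 )*5^1*17^( - 1)*71^1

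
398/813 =398/813 = 0.49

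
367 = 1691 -1324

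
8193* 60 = 491580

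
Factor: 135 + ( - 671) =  - 2^3*67^1 = - 536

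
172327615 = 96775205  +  75552410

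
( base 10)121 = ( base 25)4l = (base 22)5b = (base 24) 51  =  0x79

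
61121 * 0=0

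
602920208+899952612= 1502872820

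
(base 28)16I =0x3ca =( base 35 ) RP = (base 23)1j4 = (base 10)970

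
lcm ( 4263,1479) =72471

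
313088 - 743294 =  -  430206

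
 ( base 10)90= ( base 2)1011010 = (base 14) 66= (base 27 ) 39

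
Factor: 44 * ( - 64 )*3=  - 8448 = - 2^8*3^1*11^1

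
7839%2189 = 1272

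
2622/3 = 874 = 874.00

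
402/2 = 201=201.00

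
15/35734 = 15/35734=   0.00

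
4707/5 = 941 + 2/5 = 941.40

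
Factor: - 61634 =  - 2^1*30817^1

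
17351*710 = 12319210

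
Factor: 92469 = 3^1*13^1*2371^1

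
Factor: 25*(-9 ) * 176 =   -  39600=- 2^4*3^2 *5^2*11^1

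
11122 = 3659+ 7463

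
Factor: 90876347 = 137^1 * 663331^1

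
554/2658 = 277/1329=   0.21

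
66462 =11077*6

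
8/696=1/87  =  0.01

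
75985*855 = 64967175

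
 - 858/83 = - 11+ 55/83 =-10.34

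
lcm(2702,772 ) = 5404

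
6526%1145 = 801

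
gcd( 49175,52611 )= 1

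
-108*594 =- 64152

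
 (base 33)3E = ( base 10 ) 113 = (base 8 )161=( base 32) 3h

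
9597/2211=3199/737 = 4.34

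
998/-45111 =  - 1 + 44113/45111 = -0.02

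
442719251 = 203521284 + 239197967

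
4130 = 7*590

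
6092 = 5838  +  254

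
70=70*1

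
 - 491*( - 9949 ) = 4884959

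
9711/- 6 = - 3237/2 =- 1618.50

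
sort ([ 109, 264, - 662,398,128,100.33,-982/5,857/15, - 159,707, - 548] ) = [ - 662, - 548 , - 982/5, - 159,857/15,  100.33,  109,128 , 264,398 , 707 ] 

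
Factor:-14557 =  - 14557^1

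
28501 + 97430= 125931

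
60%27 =6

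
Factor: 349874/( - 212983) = -2^1*7^1*67^1*571^( - 1) = - 938/571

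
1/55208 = 1/55208 = 0.00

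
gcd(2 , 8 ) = 2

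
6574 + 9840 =16414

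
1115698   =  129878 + 985820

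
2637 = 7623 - 4986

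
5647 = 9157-3510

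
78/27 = 2 + 8/9 = 2.89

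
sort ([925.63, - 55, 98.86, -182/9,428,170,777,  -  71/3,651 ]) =[ - 55,- 71/3, - 182/9, 98.86,170,428,651, 777,925.63]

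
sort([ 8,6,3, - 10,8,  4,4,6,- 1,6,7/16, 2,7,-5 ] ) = [ - 10 , - 5,- 1,7/16,2, 3, 4, 4,  6,6,  6,7, 8,8] 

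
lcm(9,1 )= 9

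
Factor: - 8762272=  - 2^5*273821^1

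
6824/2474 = 2 + 938/1237 = 2.76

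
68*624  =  42432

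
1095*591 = 647145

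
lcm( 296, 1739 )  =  13912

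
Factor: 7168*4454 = 31926272 = 2^11*7^1 * 17^1*131^1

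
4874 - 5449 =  - 575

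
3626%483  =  245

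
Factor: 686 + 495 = 1181 = 1181^1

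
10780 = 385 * 28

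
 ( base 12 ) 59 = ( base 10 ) 69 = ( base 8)105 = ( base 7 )126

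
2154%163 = 35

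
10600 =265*40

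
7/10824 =7/10824  =  0.00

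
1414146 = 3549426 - 2135280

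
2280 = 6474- 4194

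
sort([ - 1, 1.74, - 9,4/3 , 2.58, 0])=[ - 9,-1,  0, 4/3,1.74, 2.58] 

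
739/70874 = 739/70874 =0.01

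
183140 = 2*91570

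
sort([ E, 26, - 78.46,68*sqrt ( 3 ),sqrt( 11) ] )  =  [ - 78.46,E,sqrt(11),26, 68* sqrt( 3) ] 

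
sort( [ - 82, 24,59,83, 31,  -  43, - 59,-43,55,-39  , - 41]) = [ - 82, - 59 , - 43,-43, - 41,-39, 24,31,  55,  59, 83] 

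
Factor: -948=  -  2^2*3^1 * 79^1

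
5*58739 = 293695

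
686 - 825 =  - 139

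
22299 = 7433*3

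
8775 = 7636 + 1139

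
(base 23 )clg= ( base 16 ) 1abf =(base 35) 5km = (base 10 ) 6847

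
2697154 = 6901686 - 4204532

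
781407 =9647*81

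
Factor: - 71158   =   - 2^1*47^1 *757^1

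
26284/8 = 3285 + 1/2 = 3285.50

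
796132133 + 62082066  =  858214199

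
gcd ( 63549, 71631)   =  9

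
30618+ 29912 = 60530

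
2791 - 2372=419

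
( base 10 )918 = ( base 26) 198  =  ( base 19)2A6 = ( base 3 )1021000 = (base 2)1110010110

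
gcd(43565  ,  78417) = 8713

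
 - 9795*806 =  - 7894770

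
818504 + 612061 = 1430565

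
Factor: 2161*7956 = 2^2*3^2 *13^1*17^1*2161^1 = 17192916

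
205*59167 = 12129235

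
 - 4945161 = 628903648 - 633848809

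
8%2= 0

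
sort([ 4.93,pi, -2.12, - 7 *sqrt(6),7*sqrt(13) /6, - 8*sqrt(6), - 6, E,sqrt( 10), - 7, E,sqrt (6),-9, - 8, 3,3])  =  [ - 8*sqrt( 6), - 7*  sqrt( 6), -9, - 8,  -  7, - 6, - 2.12,sqrt( 6),E,E,  3, 3, pi , sqrt( 10 ),7*sqrt( 13) /6,4.93]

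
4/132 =1/33 = 0.03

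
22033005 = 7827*2815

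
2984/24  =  373/3 = 124.33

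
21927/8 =21927/8  =  2740.88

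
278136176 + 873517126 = 1151653302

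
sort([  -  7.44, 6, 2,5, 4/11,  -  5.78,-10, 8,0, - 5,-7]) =[ - 10 , - 7.44, - 7 , -5.78,-5,0,4/11,2, 5, 6, 8]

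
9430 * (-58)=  - 546940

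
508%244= 20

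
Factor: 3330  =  2^1*3^2 * 5^1*37^1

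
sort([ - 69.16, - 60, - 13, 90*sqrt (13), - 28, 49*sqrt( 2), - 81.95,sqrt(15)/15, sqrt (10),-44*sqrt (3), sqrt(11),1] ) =[-81.95, - 44*sqrt (3),-69.16, - 60, - 28 , - 13, sqrt(15 ) /15, 1, sqrt ( 10 ) , sqrt (11 ),49  *sqrt(2) , 90 * sqrt( 13 ) ]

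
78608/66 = 39304/33 = 1191.03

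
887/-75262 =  - 887/75262 = - 0.01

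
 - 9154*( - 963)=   8815302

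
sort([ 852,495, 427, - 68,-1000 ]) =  [-1000, - 68,427,495, 852 ] 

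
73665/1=73665 = 73665.00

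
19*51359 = 975821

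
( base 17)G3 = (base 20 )DF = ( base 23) BM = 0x113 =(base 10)275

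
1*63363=63363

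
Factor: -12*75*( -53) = 2^2 * 3^2 * 5^2*53^1 = 47700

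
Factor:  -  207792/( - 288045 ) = 624/865 =2^4*3^1*5^(  -  1 )*13^1*173^( -1 ) 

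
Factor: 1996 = 2^2*499^1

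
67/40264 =67/40264 = 0.00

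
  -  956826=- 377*2538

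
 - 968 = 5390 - 6358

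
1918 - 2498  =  -580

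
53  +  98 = 151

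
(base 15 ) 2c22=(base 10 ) 9482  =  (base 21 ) 10AB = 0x250A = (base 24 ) gb2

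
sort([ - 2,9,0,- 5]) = [-5,-2,0, 9 ] 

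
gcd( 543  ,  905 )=181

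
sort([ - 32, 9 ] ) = [ - 32,  9] 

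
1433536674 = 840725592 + 592811082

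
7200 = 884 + 6316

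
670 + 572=1242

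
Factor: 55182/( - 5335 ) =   -  2^1*3^1*5^( - 1)* 11^(-1 ) * 17^1*97^( - 1)*541^1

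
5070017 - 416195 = 4653822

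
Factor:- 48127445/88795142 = -2^(- 1 )*5^1*53^1*193^1*941^1*44397571^( - 1) 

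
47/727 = 47/727=0.06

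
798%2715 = 798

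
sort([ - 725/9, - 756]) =[ - 756, - 725/9]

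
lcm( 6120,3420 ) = 116280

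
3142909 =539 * 5831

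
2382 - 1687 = 695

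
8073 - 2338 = 5735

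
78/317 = 78/317= 0.25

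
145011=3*48337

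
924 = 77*12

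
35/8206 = 35/8206 = 0.00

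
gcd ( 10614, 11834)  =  122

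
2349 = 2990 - 641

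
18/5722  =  9/2861 = 0.00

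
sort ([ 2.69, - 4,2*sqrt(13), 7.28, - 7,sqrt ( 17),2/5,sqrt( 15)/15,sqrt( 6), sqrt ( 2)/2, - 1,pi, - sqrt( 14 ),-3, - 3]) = [-7,-4,-sqrt(14), - 3, - 3, - 1,sqrt(15 ) /15,2/5,sqrt(2) /2,sqrt(6),2.69, pi,sqrt(17 ),2*sqrt( 13),7.28]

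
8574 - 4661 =3913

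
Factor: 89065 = 5^1* 47^1 * 379^1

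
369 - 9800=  - 9431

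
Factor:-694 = -2^1 *347^1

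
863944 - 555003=308941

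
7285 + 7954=15239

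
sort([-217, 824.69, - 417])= [ - 417,-217 , 824.69 ]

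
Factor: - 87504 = -2^4* 3^1*1823^1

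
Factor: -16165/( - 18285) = 3^( - 1)*23^(-1)*61^1  =  61/69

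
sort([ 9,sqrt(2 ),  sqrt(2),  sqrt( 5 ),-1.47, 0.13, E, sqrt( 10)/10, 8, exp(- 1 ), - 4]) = [- 4, - 1.47,  0.13, sqrt(10)/10,exp( - 1),sqrt(2 ), sqrt(2 ), sqrt(5),E, 8,  9] 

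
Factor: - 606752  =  -2^5 *67^1 * 283^1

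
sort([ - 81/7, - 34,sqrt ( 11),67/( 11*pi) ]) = [ - 34, - 81/7,67/ (11*pi),sqrt(11)]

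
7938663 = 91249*87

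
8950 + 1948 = 10898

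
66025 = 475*139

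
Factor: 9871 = 9871^1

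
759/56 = 759/56 = 13.55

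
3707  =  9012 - 5305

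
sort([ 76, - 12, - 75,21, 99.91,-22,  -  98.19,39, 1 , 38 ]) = [ -98.19,-75, - 22,-12,1, 21, 38, 39 , 76,  99.91] 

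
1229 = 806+423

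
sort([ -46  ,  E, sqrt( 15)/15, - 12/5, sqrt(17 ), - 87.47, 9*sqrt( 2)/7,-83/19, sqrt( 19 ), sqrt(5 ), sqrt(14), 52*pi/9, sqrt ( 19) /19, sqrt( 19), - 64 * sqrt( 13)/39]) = [ - 87.47, - 46, - 64*sqrt( 13)/39, - 83/19, - 12/5, sqrt( 19)/19,sqrt( 15 )/15,9*sqrt (2)/7,sqrt(5), E, sqrt( 14), sqrt( 17), sqrt( 19), sqrt ( 19), 52*pi/9]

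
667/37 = 667/37 = 18.03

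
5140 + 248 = 5388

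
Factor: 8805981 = 3^1*2935327^1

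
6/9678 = 1/1613 = 0.00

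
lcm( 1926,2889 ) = 5778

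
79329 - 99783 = - 20454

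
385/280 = 1+3/8 = 1.38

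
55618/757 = 73  +  357/757 = 73.47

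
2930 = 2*1465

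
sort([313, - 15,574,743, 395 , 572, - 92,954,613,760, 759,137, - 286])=[ - 286, - 92, - 15,137,313,395, 572 , 574, 613 , 743, 759,760,954] 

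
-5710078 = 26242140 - 31952218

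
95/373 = 95/373 = 0.25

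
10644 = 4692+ 5952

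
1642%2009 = 1642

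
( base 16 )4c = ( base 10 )76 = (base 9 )84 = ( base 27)2M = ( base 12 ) 64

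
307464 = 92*3342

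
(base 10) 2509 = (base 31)2it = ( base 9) 3387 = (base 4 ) 213031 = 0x9CD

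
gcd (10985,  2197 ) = 2197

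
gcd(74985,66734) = 1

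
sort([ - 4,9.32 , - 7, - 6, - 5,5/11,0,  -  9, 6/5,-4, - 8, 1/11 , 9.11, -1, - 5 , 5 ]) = [-9, - 8, - 7, - 6, - 5, - 5, - 4,-4, - 1,0,1/11 , 5/11,6/5, 5 , 9.11,9.32]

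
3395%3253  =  142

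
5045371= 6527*773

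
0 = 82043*0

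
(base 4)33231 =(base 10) 1005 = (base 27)1a6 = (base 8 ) 1755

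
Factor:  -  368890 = -2^1*5^1*37^1*997^1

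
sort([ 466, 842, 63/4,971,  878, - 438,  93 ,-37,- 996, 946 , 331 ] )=[ - 996,-438,-37,  63/4,  93, 331,  466,842, 878 , 946, 971] 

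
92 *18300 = 1683600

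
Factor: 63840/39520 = 21/13 = 3^1 * 7^1*13^( - 1)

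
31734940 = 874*36310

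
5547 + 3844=9391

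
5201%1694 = 119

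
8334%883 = 387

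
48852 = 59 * 828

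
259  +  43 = 302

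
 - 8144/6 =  - 1358 + 2/3=- 1357.33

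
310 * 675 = 209250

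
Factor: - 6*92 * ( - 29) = 16008 = 2^3 * 3^1*23^1 * 29^1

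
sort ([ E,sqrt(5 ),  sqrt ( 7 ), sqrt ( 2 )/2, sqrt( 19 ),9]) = [ sqrt( 2 )/2, sqrt(5), sqrt ( 7),E, sqrt( 19) , 9 ] 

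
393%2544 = 393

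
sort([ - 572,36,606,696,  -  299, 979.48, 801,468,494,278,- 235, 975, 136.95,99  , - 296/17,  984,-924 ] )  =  [-924, - 572, - 299,-235, - 296/17, 36,  99,  136.95 , 278,468,  494,606, 696,801,975,979.48,984]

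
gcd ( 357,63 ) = 21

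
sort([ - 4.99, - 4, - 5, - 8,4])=[ - 8, - 5,  -  4.99, - 4 , 4 ]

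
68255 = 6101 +62154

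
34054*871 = 29661034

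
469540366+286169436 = 755709802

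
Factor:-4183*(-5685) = 3^1 * 5^1*47^1 * 89^1*379^1  =  23780355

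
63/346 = 63/346 = 0.18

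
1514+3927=5441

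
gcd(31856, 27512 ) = 1448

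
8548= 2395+6153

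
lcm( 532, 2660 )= 2660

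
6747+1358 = 8105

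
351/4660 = 351/4660 = 0.08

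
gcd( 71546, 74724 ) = 2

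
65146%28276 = 8594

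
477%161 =155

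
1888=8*236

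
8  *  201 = 1608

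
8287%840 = 727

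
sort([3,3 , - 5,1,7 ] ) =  [ - 5, 1,3, 3, 7] 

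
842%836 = 6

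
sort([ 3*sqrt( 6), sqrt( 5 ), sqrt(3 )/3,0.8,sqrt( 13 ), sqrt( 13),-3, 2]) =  [  -  3,  sqrt(3 ) /3,0.8,  2,sqrt (5),  sqrt( 13 ),sqrt(13 ), 3*sqrt( 6)]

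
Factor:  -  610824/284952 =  - 821/383 = -383^( - 1)*821^1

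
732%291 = 150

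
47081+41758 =88839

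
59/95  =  59/95 = 0.62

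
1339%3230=1339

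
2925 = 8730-5805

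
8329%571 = 335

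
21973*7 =153811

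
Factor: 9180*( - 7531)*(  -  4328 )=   2^5*3^3*5^1*17^2 * 443^1 * 541^1=299214462240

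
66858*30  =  2005740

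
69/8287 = 69/8287 = 0.01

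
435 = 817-382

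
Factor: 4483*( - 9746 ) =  - 43691318 = - 2^1*11^1*443^1*4483^1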